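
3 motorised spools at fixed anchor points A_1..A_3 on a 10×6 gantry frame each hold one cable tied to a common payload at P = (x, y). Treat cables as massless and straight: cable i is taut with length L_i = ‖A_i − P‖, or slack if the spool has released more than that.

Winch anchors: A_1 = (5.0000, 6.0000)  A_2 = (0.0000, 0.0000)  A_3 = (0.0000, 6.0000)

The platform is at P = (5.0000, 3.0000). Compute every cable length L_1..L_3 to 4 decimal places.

L_1: Δ = A_1−P = (0.0000, 3.0000) → ‖Δ‖ = √9.0000 = 3.0000
L_2: Δ = A_2−P = (-5.0000, -3.0000) → ‖Δ‖ = √34.0000 = 5.8310
L_3: Δ = A_3−P = (-5.0000, 3.0000) → ‖Δ‖ = √34.0000 = 5.8310

(3.0000, 5.8310, 5.8310)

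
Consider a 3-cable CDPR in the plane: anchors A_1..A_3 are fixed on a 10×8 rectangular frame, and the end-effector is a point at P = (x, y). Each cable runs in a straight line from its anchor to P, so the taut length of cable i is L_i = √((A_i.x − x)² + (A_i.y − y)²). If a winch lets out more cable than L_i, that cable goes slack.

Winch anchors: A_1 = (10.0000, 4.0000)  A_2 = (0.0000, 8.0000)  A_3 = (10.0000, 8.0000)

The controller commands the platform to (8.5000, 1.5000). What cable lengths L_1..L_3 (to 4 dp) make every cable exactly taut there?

(2.9155, 10.7005, 6.6708)

L_1 = √((10.0000−8.5000)² + (4.0000−1.5000)²) = 2.9155
L_2 = √((0.0000−8.5000)² + (8.0000−1.5000)²) = 10.7005
L_3 = √((10.0000−8.5000)² + (8.0000−1.5000)²) = 6.6708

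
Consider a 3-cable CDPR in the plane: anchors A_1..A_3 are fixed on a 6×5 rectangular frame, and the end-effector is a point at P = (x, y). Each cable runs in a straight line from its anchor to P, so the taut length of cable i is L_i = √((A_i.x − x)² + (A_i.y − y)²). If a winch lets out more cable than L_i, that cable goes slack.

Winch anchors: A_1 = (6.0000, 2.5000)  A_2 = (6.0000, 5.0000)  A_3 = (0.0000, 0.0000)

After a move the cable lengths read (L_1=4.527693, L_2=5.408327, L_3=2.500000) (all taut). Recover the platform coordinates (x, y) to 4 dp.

(1.5000, 2.0000)

each cable: (A_i−P)·(A_i−P) = L_i²; let q_i = ‖A_i‖²−L_i²
q_1 = 36.0000+6.2500−20.5000 = 21.7500
row 1: 0.0000x − 5.0000y = -10.0000  (q_2=31.7500)
row 2: 12.0000x + 5.0000y = 28.0000  (q_3=-6.2500)
Cramer on rows 1–2 → x = 1.5000, y = 2.0000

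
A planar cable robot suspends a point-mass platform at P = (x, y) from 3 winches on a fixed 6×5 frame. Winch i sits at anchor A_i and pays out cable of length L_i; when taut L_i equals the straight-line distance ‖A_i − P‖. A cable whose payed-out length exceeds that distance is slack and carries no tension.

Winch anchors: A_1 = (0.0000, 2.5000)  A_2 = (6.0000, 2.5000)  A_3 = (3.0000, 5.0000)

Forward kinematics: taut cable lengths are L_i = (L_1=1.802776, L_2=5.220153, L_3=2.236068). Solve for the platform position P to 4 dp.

(1.0000, 4.0000)

each cable: (A_i−P)·(A_i−P) = L_i²; let q_i = ‖A_i‖²−L_i²
q_1 = 0.0000+6.2500−3.2500 = 3.0000
row 1: -12.0000x + 0.0000y = -12.0000  (q_2=15.0000)
row 2: -6.0000x − 5.0000y = -26.0000  (q_3=29.0000)
Cramer on rows 1–2 → x = 1.0000, y = 4.0000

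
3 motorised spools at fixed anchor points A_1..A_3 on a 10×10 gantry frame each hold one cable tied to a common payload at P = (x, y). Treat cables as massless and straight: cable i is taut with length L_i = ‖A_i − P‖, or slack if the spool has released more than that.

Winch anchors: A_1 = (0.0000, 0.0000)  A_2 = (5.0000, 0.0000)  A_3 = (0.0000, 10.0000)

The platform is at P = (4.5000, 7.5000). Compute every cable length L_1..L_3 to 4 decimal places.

L_1 = √((0.0000−4.5000)² + (0.0000−7.5000)²) = 8.7464
L_2 = √((5.0000−4.5000)² + (0.0000−7.5000)²) = 7.5166
L_3 = √((0.0000−4.5000)² + (10.0000−7.5000)²) = 5.1478

(8.7464, 7.5166, 5.1478)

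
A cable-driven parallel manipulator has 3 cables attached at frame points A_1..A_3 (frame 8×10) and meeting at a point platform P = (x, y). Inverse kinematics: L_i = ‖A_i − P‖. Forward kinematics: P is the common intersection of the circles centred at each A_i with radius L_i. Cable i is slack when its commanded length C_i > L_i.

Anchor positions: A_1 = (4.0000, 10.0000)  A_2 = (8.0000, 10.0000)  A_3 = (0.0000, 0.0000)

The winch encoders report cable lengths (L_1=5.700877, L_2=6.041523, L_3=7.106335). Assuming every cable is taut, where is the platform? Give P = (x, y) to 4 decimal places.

circle eqns → linear via eq_j − eq_1; set c_j = A_j·A_j − L_j²
c_1 = 16.0000+100.0000−32.5000 = 83.5000
-8.0000·x + 0.0000·y = c_1−c_2 = -44.0000
8.0000·x + 20.0000·y = c_1−c_3 = 134.0000
solve first two rows → x=5.5000, y=4.5000

(5.5000, 4.5000)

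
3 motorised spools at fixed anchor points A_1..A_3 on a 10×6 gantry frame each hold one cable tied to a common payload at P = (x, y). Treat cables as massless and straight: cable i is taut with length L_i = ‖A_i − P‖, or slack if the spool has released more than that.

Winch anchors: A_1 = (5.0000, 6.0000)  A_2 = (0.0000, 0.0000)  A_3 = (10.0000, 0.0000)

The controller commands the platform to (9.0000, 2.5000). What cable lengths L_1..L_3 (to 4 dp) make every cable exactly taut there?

L_1 = √((5.0000−9.0000)² + (6.0000−2.5000)²) = 5.3151
L_2 = √((0.0000−9.0000)² + (0.0000−2.5000)²) = 9.3408
L_3 = √((10.0000−9.0000)² + (0.0000−2.5000)²) = 2.6926

(5.3151, 9.3408, 2.6926)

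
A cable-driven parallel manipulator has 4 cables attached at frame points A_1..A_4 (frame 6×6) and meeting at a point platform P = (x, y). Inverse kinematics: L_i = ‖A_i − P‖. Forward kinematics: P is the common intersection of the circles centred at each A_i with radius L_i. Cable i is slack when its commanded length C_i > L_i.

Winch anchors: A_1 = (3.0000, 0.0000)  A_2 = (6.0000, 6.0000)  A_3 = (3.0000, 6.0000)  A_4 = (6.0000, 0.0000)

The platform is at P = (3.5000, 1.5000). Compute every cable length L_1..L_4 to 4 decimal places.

(1.5811, 5.1478, 4.5277, 2.9155)

cable 1: Δx=-0.5000, Δy=-1.5000; L_1 = √(Δx²+Δy²) = 1.5811
cable 2: Δx=2.5000, Δy=4.5000; L_2 = √(Δx²+Δy²) = 5.1478
cable 3: Δx=-0.5000, Δy=4.5000; L_3 = √(Δx²+Δy²) = 4.5277
cable 4: Δx=2.5000, Δy=-1.5000; L_4 = √(Δx²+Δy²) = 2.9155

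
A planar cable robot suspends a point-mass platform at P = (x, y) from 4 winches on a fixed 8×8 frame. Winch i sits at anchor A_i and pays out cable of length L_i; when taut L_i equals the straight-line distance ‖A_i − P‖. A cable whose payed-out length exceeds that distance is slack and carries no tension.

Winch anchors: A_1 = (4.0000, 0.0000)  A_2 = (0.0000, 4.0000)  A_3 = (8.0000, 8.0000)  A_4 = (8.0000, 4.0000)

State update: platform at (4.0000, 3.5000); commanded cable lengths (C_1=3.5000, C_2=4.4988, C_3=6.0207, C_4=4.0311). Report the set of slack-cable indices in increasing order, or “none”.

cable 1: √((0.0000)²+(-3.5000)²)=3.5000, C_1=3.5000: taut
cable 2: √((-4.0000)²+(0.5000)²)=4.0311, C_2=4.4988: slack
cable 3: √((4.0000)²+(4.5000)²)=6.0208, C_3=6.0207: taut
cable 4: √((4.0000)²+(0.5000)²)=4.0311, C_4=4.0311: taut

2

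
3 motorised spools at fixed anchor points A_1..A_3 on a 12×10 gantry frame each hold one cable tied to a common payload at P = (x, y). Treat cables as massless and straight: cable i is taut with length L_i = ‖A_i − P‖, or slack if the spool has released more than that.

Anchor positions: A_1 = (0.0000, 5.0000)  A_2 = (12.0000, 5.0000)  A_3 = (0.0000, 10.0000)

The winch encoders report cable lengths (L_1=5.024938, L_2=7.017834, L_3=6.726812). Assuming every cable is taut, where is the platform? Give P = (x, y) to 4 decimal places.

(5.0000, 5.5000)

expand ‖A_i−P‖²=L_i² and subtract eq 1 (c_i ≔ ‖A_i‖²−L_i²)
c_1 = 0.0000+25.0000−25.2500 = -0.2500
eq1−eq2 → [-24.0000  0.0000]·P = -120.0000
eq1−eq3 → [0.0000  -10.0000]·P = -55.0000
2×2 solve → P = (5.0000, 5.5000)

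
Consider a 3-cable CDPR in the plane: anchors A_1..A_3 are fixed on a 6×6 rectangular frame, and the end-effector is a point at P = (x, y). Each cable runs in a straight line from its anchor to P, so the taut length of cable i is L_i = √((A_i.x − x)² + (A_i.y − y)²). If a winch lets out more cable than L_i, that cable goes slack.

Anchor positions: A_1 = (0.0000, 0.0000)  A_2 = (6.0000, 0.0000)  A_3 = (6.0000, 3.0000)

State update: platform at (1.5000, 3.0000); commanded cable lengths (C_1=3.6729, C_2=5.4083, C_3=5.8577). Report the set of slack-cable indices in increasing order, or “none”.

cable 1: L_1 = ‖A_1−P‖ = 3.3541;  C_1 = 3.6729 → slack
cable 2: L_2 = ‖A_2−P‖ = 5.4083;  C_2 = 5.4083 → taut
cable 3: L_3 = ‖A_3−P‖ = 4.5000;  C_3 = 5.8577 → slack

1, 3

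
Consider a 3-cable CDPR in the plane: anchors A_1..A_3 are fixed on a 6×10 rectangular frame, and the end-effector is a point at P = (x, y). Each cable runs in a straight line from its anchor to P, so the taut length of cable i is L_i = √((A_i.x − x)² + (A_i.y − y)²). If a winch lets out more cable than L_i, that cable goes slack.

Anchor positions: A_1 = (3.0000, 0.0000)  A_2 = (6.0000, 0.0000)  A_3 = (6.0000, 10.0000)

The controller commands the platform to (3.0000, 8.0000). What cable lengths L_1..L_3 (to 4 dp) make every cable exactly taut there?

L_1 = √((3.0000−3.0000)² + (0.0000−8.0000)²) = 8.0000
L_2 = √((6.0000−3.0000)² + (0.0000−8.0000)²) = 8.5440
L_3 = √((6.0000−3.0000)² + (10.0000−8.0000)²) = 3.6056

(8.0000, 8.5440, 3.6056)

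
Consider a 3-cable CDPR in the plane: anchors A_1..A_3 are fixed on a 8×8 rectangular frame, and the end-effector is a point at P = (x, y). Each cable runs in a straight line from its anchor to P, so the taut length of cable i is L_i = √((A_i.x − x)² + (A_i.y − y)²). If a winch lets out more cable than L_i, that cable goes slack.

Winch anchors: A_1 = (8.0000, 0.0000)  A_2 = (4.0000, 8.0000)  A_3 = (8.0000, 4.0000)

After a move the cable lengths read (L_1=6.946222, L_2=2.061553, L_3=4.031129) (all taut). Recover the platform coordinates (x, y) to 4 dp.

expand ‖A_i−P‖²=L_i² and subtract eq 1 (q_i ≔ ‖A_i‖²−L_i²)
q_1 = 64.0000+0.0000−48.2500 = 15.7500
eq1−eq2 → [8.0000  -16.0000]·P = -60.0000
eq1−eq3 → [0.0000  -8.0000]·P = -48.0000
2×2 solve → P = (4.5000, 6.0000)

(4.5000, 6.0000)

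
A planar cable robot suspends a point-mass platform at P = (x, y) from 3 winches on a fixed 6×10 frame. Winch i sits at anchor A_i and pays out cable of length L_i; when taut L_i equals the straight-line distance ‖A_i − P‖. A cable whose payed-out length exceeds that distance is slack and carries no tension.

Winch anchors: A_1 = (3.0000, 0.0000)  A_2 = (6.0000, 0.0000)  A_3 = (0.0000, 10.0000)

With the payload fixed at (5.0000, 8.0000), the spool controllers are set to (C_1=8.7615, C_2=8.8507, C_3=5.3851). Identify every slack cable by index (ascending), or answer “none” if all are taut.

i=1: geometric 8.2462 vs commanded 8.7615 ⇒ slack
i=2: geometric 8.0623 vs commanded 8.8507 ⇒ slack
i=3: geometric 5.3852 vs commanded 5.3851 ⇒ taut

1, 2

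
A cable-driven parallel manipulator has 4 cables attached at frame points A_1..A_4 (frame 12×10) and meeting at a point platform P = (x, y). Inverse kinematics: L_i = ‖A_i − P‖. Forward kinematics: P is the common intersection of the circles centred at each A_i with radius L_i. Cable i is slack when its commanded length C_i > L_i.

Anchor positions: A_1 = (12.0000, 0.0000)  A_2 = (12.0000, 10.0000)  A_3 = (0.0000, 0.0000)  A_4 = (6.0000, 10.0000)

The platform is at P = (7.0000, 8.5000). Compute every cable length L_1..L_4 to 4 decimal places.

L_1: Δ = A_1−P = (5.0000, -8.5000) → ‖Δ‖ = √97.2500 = 9.8615
L_2: Δ = A_2−P = (5.0000, 1.5000) → ‖Δ‖ = √27.2500 = 5.2202
L_3: Δ = A_3−P = (-7.0000, -8.5000) → ‖Δ‖ = √121.2500 = 11.0114
L_4: Δ = A_4−P = (-1.0000, 1.5000) → ‖Δ‖ = √3.2500 = 1.8028

(9.8615, 5.2202, 11.0114, 1.8028)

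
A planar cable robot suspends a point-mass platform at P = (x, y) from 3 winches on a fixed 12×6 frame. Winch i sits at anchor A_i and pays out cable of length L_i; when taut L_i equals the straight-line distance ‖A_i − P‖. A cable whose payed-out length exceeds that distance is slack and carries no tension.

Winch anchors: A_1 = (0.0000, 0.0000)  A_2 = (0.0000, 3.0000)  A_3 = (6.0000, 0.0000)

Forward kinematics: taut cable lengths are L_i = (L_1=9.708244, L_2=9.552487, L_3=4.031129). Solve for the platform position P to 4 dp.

each cable: (A_i−P)·(A_i−P) = L_i²; let q_i = ‖A_i‖²−L_i²
q_1 = 0.0000+0.0000−94.2500 = -94.2500
row 1: 0.0000x − 6.0000y = -12.0000  (q_2=-82.2500)
row 2: -12.0000x + 0.0000y = -114.0000  (q_3=19.7500)
Cramer on rows 1–2 → x = 9.5000, y = 2.0000

(9.5000, 2.0000)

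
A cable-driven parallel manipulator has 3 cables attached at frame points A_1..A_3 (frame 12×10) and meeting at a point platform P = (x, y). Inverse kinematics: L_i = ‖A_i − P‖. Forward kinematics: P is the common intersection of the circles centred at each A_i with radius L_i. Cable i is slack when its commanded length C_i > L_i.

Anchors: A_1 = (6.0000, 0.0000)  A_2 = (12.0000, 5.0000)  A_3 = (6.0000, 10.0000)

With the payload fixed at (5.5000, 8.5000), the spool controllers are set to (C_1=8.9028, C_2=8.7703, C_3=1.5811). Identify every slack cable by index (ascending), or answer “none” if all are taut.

i=1: geometric 8.5147 vs commanded 8.9028 ⇒ slack
i=2: geometric 7.3824 vs commanded 8.7703 ⇒ slack
i=3: geometric 1.5811 vs commanded 1.5811 ⇒ taut

1, 2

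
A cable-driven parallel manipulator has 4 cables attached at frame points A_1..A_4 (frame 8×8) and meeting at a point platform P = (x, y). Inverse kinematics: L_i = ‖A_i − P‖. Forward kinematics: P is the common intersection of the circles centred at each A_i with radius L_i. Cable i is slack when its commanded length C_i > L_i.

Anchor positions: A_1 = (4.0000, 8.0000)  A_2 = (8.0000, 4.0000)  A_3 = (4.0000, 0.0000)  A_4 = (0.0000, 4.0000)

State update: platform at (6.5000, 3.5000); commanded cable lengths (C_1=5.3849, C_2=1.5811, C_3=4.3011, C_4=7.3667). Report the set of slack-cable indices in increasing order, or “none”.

cable 1: L_1 = ‖A_1−P‖ = 5.1478;  C_1 = 5.3849 → slack
cable 2: L_2 = ‖A_2−P‖ = 1.5811;  C_2 = 1.5811 → taut
cable 3: L_3 = ‖A_3−P‖ = 4.3012;  C_3 = 4.3011 → taut
cable 4: L_4 = ‖A_4−P‖ = 6.5192;  C_4 = 7.3667 → slack

1, 4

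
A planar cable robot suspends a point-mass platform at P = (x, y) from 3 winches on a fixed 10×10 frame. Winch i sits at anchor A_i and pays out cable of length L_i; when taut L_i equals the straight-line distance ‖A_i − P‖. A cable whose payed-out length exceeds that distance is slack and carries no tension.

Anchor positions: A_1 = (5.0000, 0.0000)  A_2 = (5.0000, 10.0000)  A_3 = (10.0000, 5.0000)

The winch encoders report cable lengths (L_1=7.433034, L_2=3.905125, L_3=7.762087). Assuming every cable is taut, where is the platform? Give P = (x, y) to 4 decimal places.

(2.5000, 7.0000)

circle eqns → linear via eq_j − eq_1; set k_j = A_j·A_j − L_j²
k_1 = 25.0000+0.0000−55.2500 = -30.2500
0.0000·x − 20.0000·y = k_1−k_2 = -140.0000
-10.0000·x − 10.0000·y = k_1−k_3 = -95.0000
solve first two rows → x=2.5000, y=7.0000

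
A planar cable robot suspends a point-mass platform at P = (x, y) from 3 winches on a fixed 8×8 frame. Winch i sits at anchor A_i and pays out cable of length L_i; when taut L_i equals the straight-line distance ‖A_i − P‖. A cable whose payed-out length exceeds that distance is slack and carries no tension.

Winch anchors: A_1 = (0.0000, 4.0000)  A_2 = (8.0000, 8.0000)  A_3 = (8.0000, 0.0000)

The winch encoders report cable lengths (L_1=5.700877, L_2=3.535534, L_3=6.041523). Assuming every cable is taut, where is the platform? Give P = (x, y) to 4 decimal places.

expand ‖A_i−P‖²=L_i² and subtract eq 1 (c_i ≔ ‖A_i‖²−L_i²)
c_1 = 0.0000+16.0000−32.5000 = -16.5000
eq1−eq2 → [-16.0000  -8.0000]·P = -132.0000
eq1−eq3 → [-16.0000  8.0000]·P = -44.0000
2×2 solve → P = (5.5000, 5.5000)

(5.5000, 5.5000)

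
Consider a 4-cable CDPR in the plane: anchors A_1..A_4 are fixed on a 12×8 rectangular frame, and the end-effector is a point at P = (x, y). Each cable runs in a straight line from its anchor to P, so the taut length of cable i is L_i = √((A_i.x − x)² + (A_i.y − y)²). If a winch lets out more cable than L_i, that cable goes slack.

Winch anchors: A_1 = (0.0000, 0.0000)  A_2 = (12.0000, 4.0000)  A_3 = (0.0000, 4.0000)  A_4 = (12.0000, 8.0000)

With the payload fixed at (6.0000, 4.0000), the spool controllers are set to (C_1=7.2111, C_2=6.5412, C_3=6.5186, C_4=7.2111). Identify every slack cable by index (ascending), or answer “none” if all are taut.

cable 1: L_1 = ‖A_1−P‖ = 7.2111;  C_1 = 7.2111 → taut
cable 2: L_2 = ‖A_2−P‖ = 6.0000;  C_2 = 6.5412 → slack
cable 3: L_3 = ‖A_3−P‖ = 6.0000;  C_3 = 6.5186 → slack
cable 4: L_4 = ‖A_4−P‖ = 7.2111;  C_4 = 7.2111 → taut

2, 3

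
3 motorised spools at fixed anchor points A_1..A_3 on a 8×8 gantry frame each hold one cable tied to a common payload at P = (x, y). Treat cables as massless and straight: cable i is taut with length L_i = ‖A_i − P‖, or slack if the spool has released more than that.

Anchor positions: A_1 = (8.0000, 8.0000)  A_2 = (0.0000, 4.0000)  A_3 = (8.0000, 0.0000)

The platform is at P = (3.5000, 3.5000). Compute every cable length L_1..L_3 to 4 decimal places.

(6.3640, 3.5355, 5.7009)

L_1 = √((8.0000−3.5000)² + (8.0000−3.5000)²) = 6.3640
L_2 = √((0.0000−3.5000)² + (4.0000−3.5000)²) = 3.5355
L_3 = √((8.0000−3.5000)² + (0.0000−3.5000)²) = 5.7009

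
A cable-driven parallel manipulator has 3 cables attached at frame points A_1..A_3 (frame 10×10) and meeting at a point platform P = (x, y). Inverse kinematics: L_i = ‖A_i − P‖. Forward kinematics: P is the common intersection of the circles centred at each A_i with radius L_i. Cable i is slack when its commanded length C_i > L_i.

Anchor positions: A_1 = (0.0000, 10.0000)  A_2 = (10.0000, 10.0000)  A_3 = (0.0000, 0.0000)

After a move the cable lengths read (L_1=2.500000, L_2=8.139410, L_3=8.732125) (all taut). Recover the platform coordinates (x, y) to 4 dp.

(2.0000, 8.5000)

circle eqns → linear via eq_j − eq_1; set c_j = A_j·A_j − L_j²
c_1 = 0.0000+100.0000−6.2500 = 93.7500
-20.0000·x + 0.0000·y = c_1−c_2 = -40.0000
0.0000·x + 20.0000·y = c_1−c_3 = 170.0000
solve first two rows → x=2.0000, y=8.5000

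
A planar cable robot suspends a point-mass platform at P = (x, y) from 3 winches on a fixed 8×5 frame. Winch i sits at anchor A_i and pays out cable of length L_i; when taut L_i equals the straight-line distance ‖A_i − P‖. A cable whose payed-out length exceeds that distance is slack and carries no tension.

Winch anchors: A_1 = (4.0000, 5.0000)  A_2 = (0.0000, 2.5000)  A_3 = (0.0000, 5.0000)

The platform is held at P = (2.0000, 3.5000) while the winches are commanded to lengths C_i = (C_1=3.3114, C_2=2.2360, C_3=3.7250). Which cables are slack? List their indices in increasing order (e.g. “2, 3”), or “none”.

1, 3

i=1: geometric 2.5000 vs commanded 3.3114 ⇒ slack
i=2: geometric 2.2361 vs commanded 2.2360 ⇒ taut
i=3: geometric 2.5000 vs commanded 3.7250 ⇒ slack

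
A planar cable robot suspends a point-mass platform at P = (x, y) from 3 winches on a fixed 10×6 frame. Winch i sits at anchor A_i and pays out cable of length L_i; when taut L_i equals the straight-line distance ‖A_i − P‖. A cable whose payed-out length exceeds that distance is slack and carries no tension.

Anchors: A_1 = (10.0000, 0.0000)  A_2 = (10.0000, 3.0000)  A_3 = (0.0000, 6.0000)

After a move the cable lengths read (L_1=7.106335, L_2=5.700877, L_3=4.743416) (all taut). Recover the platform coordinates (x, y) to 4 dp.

(4.5000, 4.5000)

circle eqns → linear via eq_j − eq_1; set k_j = A_j·A_j − L_j²
k_1 = 100.0000+0.0000−50.5000 = 49.5000
0.0000·x − 6.0000·y = k_1−k_2 = -27.0000
20.0000·x − 12.0000·y = k_1−k_3 = 36.0000
solve first two rows → x=4.5000, y=4.5000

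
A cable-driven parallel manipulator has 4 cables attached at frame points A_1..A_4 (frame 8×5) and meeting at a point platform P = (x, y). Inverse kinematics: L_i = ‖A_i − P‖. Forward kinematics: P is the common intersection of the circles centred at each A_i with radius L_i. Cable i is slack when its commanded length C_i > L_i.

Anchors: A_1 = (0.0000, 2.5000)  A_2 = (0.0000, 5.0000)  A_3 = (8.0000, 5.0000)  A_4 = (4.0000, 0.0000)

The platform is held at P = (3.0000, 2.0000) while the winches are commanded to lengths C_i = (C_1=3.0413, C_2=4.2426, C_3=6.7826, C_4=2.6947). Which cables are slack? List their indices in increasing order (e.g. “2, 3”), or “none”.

cable 1: L_1 = ‖A_1−P‖ = 3.0414;  C_1 = 3.0413 → taut
cable 2: L_2 = ‖A_2−P‖ = 4.2426;  C_2 = 4.2426 → taut
cable 3: L_3 = ‖A_3−P‖ = 5.8310;  C_3 = 6.7826 → slack
cable 4: L_4 = ‖A_4−P‖ = 2.2361;  C_4 = 2.6947 → slack

3, 4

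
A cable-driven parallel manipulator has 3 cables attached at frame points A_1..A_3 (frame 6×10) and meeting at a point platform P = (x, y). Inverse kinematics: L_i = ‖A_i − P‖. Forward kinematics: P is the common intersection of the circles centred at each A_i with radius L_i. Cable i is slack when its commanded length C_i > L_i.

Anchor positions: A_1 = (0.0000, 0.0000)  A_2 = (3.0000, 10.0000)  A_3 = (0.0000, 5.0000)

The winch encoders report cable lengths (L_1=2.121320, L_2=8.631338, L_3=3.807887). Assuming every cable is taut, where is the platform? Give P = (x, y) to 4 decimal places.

each cable: (A_i−P)·(A_i−P) = L_i²; let c_i = ‖A_i‖²−L_i²
c_1 = 0.0000+0.0000−4.5000 = -4.5000
row 1: -6.0000x − 20.0000y = -39.0000  (c_2=34.5000)
row 2: 0.0000x − 10.0000y = -15.0000  (c_3=10.5000)
Cramer on rows 1–2 → x = 1.5000, y = 1.5000

(1.5000, 1.5000)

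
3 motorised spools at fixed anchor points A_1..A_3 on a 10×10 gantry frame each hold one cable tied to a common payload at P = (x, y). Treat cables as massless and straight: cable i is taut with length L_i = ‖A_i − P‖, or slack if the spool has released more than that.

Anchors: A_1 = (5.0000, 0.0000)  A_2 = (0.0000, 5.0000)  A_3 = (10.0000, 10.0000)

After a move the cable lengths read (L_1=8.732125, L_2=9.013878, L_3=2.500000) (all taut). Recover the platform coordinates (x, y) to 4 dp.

expand ‖A_i−P‖²=L_i² and subtract eq 1 (q_i ≔ ‖A_i‖²−L_i²)
q_1 = 25.0000+0.0000−76.2500 = -51.2500
eq1−eq2 → [10.0000  -10.0000]·P = 5.0000
eq1−eq3 → [-10.0000  -20.0000]·P = -245.0000
2×2 solve → P = (8.5000, 8.0000)

(8.5000, 8.0000)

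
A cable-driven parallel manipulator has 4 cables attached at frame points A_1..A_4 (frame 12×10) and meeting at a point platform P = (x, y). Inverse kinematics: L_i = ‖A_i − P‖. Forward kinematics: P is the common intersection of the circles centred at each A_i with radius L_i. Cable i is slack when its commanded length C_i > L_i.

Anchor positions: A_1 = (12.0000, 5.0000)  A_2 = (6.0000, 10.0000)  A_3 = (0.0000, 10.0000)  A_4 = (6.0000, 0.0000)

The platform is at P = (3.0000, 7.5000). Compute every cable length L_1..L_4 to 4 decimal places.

(9.3408, 3.9051, 3.9051, 8.0777)

L_1: Δ = A_1−P = (9.0000, -2.5000) → ‖Δ‖ = √87.2500 = 9.3408
L_2: Δ = A_2−P = (3.0000, 2.5000) → ‖Δ‖ = √15.2500 = 3.9051
L_3: Δ = A_3−P = (-3.0000, 2.5000) → ‖Δ‖ = √15.2500 = 3.9051
L_4: Δ = A_4−P = (3.0000, -7.5000) → ‖Δ‖ = √65.2500 = 8.0777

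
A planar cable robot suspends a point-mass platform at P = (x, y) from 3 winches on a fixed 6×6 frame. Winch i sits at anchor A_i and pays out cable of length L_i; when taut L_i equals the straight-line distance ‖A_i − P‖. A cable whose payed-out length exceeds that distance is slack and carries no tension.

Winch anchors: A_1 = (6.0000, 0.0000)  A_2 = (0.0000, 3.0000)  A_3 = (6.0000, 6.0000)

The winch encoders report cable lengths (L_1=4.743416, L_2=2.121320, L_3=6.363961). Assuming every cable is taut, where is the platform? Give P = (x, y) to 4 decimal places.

circle eqns → linear via eq_j − eq_1; set q_j = A_j·A_j − L_j²
q_1 = 36.0000+0.0000−22.5000 = 13.5000
12.0000·x − 6.0000·y = q_1−q_2 = 9.0000
0.0000·x − 12.0000·y = q_1−q_3 = -18.0000
solve first two rows → x=1.5000, y=1.5000

(1.5000, 1.5000)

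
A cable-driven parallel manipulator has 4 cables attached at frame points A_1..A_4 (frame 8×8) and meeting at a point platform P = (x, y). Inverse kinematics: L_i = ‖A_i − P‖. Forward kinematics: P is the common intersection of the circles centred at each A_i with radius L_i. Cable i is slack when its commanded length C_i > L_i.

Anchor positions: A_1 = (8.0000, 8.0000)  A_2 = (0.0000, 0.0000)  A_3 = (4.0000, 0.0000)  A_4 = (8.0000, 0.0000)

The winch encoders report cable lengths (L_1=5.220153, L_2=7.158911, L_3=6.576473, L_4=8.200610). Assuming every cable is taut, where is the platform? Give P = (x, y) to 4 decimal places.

circle eqns → linear via eq_j − eq_1; set k_j = A_j·A_j − L_j²
k_1 = 64.0000+64.0000−27.2500 = 100.7500
16.0000·x + 16.0000·y = k_1−k_2 = 152.0000
8.0000·x + 16.0000·y = k_1−k_3 = 128.0000
0.0000·x + 16.0000·y = k_1−k_4 = 104.0000
solve first two rows → x=3.0000, y=6.5000
check cable 4: ‖A_4−P‖² = 67.2500 ≈ L_4² = 67.2500 ✓

(3.0000, 6.5000)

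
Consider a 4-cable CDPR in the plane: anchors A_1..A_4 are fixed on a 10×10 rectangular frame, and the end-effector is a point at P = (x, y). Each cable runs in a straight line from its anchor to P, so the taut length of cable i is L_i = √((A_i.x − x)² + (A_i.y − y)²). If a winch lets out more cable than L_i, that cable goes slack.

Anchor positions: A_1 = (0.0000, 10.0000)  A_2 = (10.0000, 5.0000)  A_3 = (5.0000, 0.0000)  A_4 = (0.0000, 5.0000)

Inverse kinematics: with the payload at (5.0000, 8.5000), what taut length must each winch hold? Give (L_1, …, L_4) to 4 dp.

L_1: Δ = A_1−P = (-5.0000, 1.5000) → ‖Δ‖ = √27.2500 = 5.2202
L_2: Δ = A_2−P = (5.0000, -3.5000) → ‖Δ‖ = √37.2500 = 6.1033
L_3: Δ = A_3−P = (0.0000, -8.5000) → ‖Δ‖ = √72.2500 = 8.5000
L_4: Δ = A_4−P = (-5.0000, -3.5000) → ‖Δ‖ = √37.2500 = 6.1033

(5.2202, 6.1033, 8.5000, 6.1033)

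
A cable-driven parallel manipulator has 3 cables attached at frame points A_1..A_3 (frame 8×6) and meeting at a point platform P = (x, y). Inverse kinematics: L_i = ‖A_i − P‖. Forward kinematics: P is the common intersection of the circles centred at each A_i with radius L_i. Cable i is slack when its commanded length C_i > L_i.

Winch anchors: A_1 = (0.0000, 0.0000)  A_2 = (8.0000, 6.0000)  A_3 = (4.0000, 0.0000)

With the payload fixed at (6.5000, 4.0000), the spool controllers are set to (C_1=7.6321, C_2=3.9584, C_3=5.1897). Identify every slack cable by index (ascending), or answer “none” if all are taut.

cable 1: L_1 = ‖A_1−P‖ = 7.6322;  C_1 = 7.6321 → taut
cable 2: L_2 = ‖A_2−P‖ = 2.5000;  C_2 = 3.9584 → slack
cable 3: L_3 = ‖A_3−P‖ = 4.7170;  C_3 = 5.1897 → slack

2, 3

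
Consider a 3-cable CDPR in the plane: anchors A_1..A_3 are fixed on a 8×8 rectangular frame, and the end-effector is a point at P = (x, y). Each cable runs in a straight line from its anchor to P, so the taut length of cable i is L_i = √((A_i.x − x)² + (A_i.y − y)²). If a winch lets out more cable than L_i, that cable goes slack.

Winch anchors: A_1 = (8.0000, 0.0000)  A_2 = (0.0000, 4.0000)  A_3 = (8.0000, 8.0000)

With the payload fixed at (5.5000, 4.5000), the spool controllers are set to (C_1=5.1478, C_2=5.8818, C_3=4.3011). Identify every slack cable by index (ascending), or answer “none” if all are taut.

i=1: geometric 5.1478 vs commanded 5.1478 ⇒ taut
i=2: geometric 5.5227 vs commanded 5.8818 ⇒ slack
i=3: geometric 4.3012 vs commanded 4.3011 ⇒ taut

2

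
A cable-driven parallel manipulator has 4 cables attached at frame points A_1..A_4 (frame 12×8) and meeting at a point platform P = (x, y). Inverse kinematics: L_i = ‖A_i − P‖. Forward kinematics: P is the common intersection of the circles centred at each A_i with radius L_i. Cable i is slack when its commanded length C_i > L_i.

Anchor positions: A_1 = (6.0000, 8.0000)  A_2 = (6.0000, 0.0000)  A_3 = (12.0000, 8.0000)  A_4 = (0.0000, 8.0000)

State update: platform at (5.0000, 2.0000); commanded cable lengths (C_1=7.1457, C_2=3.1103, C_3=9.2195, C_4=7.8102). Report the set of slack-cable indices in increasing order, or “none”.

cable 1: L_1 = ‖A_1−P‖ = 6.0828;  C_1 = 7.1457 → slack
cable 2: L_2 = ‖A_2−P‖ = 2.2361;  C_2 = 3.1103 → slack
cable 3: L_3 = ‖A_3−P‖ = 9.2195;  C_3 = 9.2195 → taut
cable 4: L_4 = ‖A_4−P‖ = 7.8102;  C_4 = 7.8102 → taut

1, 2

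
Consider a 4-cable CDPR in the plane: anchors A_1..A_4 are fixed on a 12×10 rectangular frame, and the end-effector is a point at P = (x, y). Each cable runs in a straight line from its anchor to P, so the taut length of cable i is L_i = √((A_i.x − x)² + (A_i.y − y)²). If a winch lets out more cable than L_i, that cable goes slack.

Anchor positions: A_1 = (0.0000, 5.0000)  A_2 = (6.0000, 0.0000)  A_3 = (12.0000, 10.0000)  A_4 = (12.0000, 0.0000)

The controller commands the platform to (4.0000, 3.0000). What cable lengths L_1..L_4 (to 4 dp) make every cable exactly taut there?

(4.4721, 3.6056, 10.6301, 8.5440)

L_1 = √((0.0000−4.0000)² + (5.0000−3.0000)²) = 4.4721
L_2 = √((6.0000−4.0000)² + (0.0000−3.0000)²) = 3.6056
L_3 = √((12.0000−4.0000)² + (10.0000−3.0000)²) = 10.6301
L_4 = √((12.0000−4.0000)² + (0.0000−3.0000)²) = 8.5440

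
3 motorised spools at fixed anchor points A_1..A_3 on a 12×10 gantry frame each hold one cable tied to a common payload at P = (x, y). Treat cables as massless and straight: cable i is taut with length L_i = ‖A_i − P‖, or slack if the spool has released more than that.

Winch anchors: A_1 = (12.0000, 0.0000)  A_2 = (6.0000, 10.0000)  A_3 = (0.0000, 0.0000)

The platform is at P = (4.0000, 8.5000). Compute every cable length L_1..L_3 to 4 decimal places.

(11.6726, 2.5000, 9.3941)

L_1 = √((12.0000−4.0000)² + (0.0000−8.5000)²) = 11.6726
L_2 = √((6.0000−4.0000)² + (10.0000−8.5000)²) = 2.5000
L_3 = √((0.0000−4.0000)² + (0.0000−8.5000)²) = 9.3941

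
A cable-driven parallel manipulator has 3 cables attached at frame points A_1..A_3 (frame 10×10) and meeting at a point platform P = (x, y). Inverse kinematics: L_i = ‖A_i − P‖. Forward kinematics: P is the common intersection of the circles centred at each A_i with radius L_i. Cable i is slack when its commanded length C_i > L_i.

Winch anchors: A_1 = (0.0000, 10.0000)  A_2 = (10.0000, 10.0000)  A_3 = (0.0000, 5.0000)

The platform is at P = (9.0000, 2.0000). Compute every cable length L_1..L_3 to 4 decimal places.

(12.0416, 8.0623, 9.4868)

cable 1: Δx=-9.0000, Δy=8.0000; L_1 = √(Δx²+Δy²) = 12.0416
cable 2: Δx=1.0000, Δy=8.0000; L_2 = √(Δx²+Δy²) = 8.0623
cable 3: Δx=-9.0000, Δy=3.0000; L_3 = √(Δx²+Δy²) = 9.4868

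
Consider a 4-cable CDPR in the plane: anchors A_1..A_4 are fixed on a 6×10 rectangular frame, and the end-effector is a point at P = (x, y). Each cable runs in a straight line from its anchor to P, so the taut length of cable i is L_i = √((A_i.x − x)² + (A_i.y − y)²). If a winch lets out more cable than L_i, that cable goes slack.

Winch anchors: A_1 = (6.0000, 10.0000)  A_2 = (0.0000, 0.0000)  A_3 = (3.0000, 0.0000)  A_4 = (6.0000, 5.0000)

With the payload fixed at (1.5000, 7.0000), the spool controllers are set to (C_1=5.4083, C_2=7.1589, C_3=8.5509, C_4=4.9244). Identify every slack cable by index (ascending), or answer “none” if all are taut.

3

cable 1: L_1 = ‖A_1−P‖ = 5.4083;  C_1 = 5.4083 → taut
cable 2: L_2 = ‖A_2−P‖ = 7.1589;  C_2 = 7.1589 → taut
cable 3: L_3 = ‖A_3−P‖ = 7.1589;  C_3 = 8.5509 → slack
cable 4: L_4 = ‖A_4−P‖ = 4.9244;  C_4 = 4.9244 → taut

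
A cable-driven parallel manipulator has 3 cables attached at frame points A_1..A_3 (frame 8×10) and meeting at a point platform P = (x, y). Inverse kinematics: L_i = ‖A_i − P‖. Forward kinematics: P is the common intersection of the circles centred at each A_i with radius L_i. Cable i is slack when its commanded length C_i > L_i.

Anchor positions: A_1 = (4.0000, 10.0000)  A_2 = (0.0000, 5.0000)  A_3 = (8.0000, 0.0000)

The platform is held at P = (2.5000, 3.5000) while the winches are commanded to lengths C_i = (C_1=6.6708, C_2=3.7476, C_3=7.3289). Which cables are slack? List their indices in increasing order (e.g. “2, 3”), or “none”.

2, 3

cable 1: √((1.5000)²+(6.5000)²)=6.6708, C_1=6.6708: taut
cable 2: √((-2.5000)²+(1.5000)²)=2.9155, C_2=3.7476: slack
cable 3: √((5.5000)²+(-3.5000)²)=6.5192, C_3=7.3289: slack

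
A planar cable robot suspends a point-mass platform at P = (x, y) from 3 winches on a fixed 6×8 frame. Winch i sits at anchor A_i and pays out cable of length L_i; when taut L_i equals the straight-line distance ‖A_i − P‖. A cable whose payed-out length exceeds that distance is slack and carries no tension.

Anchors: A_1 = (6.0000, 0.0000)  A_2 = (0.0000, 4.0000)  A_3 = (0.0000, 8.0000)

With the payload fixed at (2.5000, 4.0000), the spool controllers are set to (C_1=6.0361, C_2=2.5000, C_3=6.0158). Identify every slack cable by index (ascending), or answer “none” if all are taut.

1, 3

cable 1: √((3.5000)²+(-4.0000)²)=5.3151, C_1=6.0361: slack
cable 2: √((-2.5000)²+(0.0000)²)=2.5000, C_2=2.5000: taut
cable 3: √((-2.5000)²+(4.0000)²)=4.7170, C_3=6.0158: slack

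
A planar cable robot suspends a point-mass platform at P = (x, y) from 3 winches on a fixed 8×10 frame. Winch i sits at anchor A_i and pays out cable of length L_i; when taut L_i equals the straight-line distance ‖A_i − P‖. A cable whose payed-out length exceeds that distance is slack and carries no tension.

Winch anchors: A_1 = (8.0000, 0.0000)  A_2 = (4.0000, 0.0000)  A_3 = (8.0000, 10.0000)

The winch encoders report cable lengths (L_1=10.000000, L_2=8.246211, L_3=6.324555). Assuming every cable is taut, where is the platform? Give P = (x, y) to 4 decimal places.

each cable: (A_i−P)·(A_i−P) = L_i²; let c_i = ‖A_i‖²−L_i²
c_1 = 64.0000+0.0000−100.0000 = -36.0000
row 1: 8.0000x + 0.0000y = 16.0000  (c_2=-52.0000)
row 2: 0.0000x − 20.0000y = -160.0000  (c_3=124.0000)
Cramer on rows 1–2 → x = 2.0000, y = 8.0000

(2.0000, 8.0000)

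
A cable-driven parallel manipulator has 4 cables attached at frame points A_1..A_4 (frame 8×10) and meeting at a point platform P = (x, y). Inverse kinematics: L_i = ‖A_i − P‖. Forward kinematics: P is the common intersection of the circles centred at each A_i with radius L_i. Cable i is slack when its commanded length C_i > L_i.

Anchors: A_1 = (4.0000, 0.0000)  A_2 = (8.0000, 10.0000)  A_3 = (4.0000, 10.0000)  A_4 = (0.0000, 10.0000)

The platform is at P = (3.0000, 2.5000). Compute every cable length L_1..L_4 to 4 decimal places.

L_1: Δ = A_1−P = (1.0000, -2.5000) → ‖Δ‖ = √7.2500 = 2.6926
L_2: Δ = A_2−P = (5.0000, 7.5000) → ‖Δ‖ = √81.2500 = 9.0139
L_3: Δ = A_3−P = (1.0000, 7.5000) → ‖Δ‖ = √57.2500 = 7.5664
L_4: Δ = A_4−P = (-3.0000, 7.5000) → ‖Δ‖ = √65.2500 = 8.0777

(2.6926, 9.0139, 7.5664, 8.0777)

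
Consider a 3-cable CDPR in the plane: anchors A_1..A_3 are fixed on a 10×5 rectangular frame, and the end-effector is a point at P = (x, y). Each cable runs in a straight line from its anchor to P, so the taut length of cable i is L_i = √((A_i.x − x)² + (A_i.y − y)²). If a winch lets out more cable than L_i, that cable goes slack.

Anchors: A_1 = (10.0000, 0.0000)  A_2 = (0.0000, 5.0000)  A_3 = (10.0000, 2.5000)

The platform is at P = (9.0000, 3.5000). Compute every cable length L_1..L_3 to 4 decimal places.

(3.6401, 9.1241, 1.4142)

L_1: Δ = A_1−P = (1.0000, -3.5000) → ‖Δ‖ = √13.2500 = 3.6401
L_2: Δ = A_2−P = (-9.0000, 1.5000) → ‖Δ‖ = √83.2500 = 9.1241
L_3: Δ = A_3−P = (1.0000, -1.0000) → ‖Δ‖ = √2.0000 = 1.4142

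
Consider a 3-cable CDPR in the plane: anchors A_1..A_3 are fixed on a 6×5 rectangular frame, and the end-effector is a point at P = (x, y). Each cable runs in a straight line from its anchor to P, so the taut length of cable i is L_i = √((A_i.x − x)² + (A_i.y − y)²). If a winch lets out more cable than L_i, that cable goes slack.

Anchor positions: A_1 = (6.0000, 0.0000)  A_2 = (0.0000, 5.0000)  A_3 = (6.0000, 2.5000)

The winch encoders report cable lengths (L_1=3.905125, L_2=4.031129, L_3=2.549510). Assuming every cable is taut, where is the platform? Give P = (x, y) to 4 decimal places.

(3.5000, 3.0000)

expand ‖A_i−P‖²=L_i² and subtract eq 1 (c_i ≔ ‖A_i‖²−L_i²)
c_1 = 36.0000+0.0000−15.2500 = 20.7500
eq1−eq2 → [12.0000  -10.0000]·P = 12.0000
eq1−eq3 → [0.0000  -5.0000]·P = -15.0000
2×2 solve → P = (3.5000, 3.0000)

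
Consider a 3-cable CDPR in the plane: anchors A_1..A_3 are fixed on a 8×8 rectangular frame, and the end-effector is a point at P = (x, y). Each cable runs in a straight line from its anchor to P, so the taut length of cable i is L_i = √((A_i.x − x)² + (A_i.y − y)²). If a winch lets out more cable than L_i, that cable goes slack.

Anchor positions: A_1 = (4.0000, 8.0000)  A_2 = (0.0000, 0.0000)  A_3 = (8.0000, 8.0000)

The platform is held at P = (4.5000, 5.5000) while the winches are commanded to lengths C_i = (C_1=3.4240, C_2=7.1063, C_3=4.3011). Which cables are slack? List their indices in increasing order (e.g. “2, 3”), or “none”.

cable 1: L_1 = ‖A_1−P‖ = 2.5495;  C_1 = 3.4240 → slack
cable 2: L_2 = ‖A_2−P‖ = 7.1063;  C_2 = 7.1063 → taut
cable 3: L_3 = ‖A_3−P‖ = 4.3012;  C_3 = 4.3011 → taut

1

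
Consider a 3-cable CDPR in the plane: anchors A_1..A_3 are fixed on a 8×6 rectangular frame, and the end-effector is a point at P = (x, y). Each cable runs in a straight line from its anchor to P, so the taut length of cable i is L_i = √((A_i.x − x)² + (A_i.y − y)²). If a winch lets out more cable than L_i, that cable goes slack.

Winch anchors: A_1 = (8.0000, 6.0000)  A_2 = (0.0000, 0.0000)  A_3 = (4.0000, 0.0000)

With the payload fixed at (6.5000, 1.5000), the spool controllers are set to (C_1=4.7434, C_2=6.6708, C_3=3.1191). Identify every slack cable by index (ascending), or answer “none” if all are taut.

3

i=1: geometric 4.7434 vs commanded 4.7434 ⇒ taut
i=2: geometric 6.6708 vs commanded 6.6708 ⇒ taut
i=3: geometric 2.9155 vs commanded 3.1191 ⇒ slack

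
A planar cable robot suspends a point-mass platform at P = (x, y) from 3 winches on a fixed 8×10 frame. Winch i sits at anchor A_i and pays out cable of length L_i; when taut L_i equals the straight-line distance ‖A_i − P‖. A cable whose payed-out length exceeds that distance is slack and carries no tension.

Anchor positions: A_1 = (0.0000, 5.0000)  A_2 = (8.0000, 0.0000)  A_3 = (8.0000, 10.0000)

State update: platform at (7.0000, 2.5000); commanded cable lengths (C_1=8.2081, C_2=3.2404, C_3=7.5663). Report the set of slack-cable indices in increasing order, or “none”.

1, 2

i=1: geometric 7.4330 vs commanded 8.2081 ⇒ slack
i=2: geometric 2.6926 vs commanded 3.2404 ⇒ slack
i=3: geometric 7.5664 vs commanded 7.5663 ⇒ taut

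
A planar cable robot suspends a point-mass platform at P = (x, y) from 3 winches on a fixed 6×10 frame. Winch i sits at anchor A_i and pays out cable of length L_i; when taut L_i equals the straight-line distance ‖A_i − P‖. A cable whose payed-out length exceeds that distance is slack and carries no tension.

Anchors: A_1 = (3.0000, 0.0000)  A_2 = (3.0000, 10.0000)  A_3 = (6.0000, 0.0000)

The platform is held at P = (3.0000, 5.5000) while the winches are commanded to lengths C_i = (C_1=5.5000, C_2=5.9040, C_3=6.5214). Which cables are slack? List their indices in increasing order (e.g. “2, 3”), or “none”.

2, 3

cable 1: √((0.0000)²+(-5.5000)²)=5.5000, C_1=5.5000: taut
cable 2: √((0.0000)²+(4.5000)²)=4.5000, C_2=5.9040: slack
cable 3: √((3.0000)²+(-5.5000)²)=6.2650, C_3=6.5214: slack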